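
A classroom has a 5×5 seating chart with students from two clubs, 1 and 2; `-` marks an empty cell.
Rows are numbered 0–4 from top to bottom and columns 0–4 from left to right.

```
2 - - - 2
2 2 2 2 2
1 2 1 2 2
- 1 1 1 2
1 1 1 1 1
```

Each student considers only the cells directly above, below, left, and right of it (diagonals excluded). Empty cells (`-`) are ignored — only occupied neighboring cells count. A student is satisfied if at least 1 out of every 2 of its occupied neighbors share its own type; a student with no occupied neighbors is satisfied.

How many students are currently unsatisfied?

4

(0,0)2 1/1 ok
(0,4)2 1/1 ok
(1,0)2 2/3 ok
(1,1)2 3/3 ok
(1,2)2 2/3 ok
(1,3)2 3/3 ok
(1,4)2 3/3 ok
(2,0)1 0/2 unhappy
(2,1)2 1/4 unhappy
(2,2)1 1/4 unhappy
(2,3)2 2/4 ok
(2,4)2 3/3 ok
(3,1)1 2/3 ok
(3,2)1 4/4 ok
(3,3)1 2/4 ok
(3,4)2 1/3 unhappy
(4,0)1 1/1 ok
(4,1)1 3/3 ok
(4,2)1 3/3 ok
(4,3)1 3/3 ok
(4,4)1 1/2 ok
Unsatisfied: (2,0), (2,1), (2,2), (3,4) — 4 in total.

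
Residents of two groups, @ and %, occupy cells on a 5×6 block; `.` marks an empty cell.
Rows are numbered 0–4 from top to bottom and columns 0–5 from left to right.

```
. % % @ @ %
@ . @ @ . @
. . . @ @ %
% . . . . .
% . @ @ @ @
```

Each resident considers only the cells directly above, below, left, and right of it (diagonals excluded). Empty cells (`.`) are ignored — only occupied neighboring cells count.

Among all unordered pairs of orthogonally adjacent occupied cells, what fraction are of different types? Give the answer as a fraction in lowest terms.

Scan each occupied cell's neighbors to the right and below so each pair is counted once.
Row 0: %(0,1)–%(0,2)= %(0,2)–@(0,3)≠ %(0,2)–@(1,2)≠ @(0,3)–@(0,4)= @(0,3)–@(1,3)= @(0,4)–%(0,5)≠ %(0,5)–@(1,5)≠  → 4/7 unlike.
Row 1: @(1,2)–@(1,3)= @(1,3)–@(2,3)= @(1,5)–%(2,5)≠  → 1/3 unlike.
Row 2: @(2,3)–@(2,4)= @(2,4)–%(2,5)≠  → 1/2 unlike.
Row 3: %(3,0)–%(4,0)=  → 0/1 unlike.
Row 4: @(4,2)–@(4,3)= @(4,3)–@(4,4)= @(4,4)–@(4,5)=  → 0/3 unlike.
Total adjacent occupied pairs: 16; unlike-type pairs: 6.
6/16 reduces to 3/8.

3/8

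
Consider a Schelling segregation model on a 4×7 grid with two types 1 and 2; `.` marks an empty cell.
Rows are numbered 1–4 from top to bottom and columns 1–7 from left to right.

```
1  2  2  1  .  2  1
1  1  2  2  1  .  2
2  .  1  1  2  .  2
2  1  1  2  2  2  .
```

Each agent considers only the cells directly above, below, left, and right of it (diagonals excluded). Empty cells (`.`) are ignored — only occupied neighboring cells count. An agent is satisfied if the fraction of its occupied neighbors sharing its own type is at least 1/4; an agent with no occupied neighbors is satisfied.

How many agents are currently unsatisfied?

4

(1,1)1 1/2 satisfied
(1,2)2 1/3 satisfied
(1,3)2 2/3 satisfied
(1,4)1 0/2 not
(1,6)2 0/1 not
(1,7)1 0/2 not
(2,1)1 2/3 satisfied
(2,2)1 1/3 satisfied
(2,3)2 2/4 satisfied
(2,4)2 1/4 satisfied
(2,5)1 0/2 not
(2,7)2 1/2 satisfied
(3,1)2 1/2 satisfied
(3,3)1 2/3 satisfied
(3,4)1 1/4 satisfied
(3,5)2 1/3 satisfied
(3,7)2 1/1 satisfied
(4,1)2 1/2 satisfied
(4,2)1 1/2 satisfied
(4,3)1 2/3 satisfied
(4,4)2 1/3 satisfied
(4,5)2 3/3 satisfied
(4,6)2 1/1 satisfied
Unsatisfied: (1,4), (1,6), (1,7), (2,5) — 4 in total.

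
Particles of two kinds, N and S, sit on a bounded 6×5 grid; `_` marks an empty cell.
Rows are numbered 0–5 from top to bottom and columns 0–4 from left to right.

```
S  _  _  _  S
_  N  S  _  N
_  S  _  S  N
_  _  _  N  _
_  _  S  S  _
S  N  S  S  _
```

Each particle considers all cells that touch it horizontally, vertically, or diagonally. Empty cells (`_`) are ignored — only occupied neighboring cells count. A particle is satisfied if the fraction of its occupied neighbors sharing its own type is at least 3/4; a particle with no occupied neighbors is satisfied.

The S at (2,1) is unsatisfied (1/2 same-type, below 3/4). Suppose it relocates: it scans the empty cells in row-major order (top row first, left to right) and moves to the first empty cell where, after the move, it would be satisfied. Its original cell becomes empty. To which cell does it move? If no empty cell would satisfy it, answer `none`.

(3,0)

Vacating (2,1). Empty cells in order:
  (0,1): 2/3 same-type → still unsatisfied.
  (0,2): 1/2 same-type → still unsatisfied.
  (0,3): 2/3 same-type → still unsatisfied.
  (1,0): 1/2 same-type → still unsatisfied.
  (1,3): 3/5 same-type → still unsatisfied.
  (2,0): 0/1 same-type → still unsatisfied.
  (2,2): 2/4 same-type → still unsatisfied.
  (3,0): 0/0 same-type → satisfied — stop here.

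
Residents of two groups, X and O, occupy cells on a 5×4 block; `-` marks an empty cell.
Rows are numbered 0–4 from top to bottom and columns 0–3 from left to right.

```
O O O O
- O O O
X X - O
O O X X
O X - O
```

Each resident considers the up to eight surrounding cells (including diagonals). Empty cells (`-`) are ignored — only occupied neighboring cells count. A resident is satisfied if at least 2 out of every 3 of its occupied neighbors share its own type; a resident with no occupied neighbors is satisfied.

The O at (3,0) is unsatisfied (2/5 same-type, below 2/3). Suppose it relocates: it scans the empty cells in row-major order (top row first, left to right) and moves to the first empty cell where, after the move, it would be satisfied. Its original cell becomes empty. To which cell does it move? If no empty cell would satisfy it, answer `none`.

Vacating (3,0). Empty cells in order:
  (1,0): 3/5 same-type → still unsatisfied.
  (2,2): 5/8 same-type → still unsatisfied.
  (4,2): 2/5 same-type → still unsatisfied.

none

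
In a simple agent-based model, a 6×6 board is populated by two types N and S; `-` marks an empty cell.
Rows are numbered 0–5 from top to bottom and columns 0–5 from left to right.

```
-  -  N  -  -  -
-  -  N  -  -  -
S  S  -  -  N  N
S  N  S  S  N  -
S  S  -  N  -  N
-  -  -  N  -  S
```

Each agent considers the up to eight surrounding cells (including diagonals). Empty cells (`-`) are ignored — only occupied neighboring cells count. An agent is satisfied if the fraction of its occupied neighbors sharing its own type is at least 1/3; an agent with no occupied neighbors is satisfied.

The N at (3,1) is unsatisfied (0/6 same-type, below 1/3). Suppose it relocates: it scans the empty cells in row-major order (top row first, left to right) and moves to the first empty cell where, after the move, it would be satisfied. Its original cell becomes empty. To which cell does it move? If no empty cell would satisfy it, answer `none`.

Vacating (3,1). Empty cells in order:
  (0,0): 0/0 same-type → satisfied — stop here.

(0,0)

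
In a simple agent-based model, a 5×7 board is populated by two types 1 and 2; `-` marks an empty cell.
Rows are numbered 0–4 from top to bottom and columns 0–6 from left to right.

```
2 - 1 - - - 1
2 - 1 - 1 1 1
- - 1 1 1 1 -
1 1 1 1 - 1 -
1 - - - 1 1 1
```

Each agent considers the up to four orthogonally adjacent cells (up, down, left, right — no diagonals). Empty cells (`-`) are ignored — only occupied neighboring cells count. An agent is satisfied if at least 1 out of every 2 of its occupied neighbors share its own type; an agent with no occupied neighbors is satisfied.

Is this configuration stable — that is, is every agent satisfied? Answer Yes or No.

Yes

(0,0)2 1/1 satisfied
(0,2)1 1/1 satisfied
(0,6)1 1/1 satisfied
(1,0)2 1/1 satisfied
(1,2)1 2/2 satisfied
(1,4)1 2/2 satisfied
(1,5)1 3/3 satisfied
(1,6)1 2/2 satisfied
(2,2)1 3/3 satisfied
(2,3)1 3/3 satisfied
(2,4)1 3/3 satisfied
(2,5)1 3/3 satisfied
(3,0)1 2/2 satisfied
(3,1)1 2/2 satisfied
(3,2)1 3/3 satisfied
(3,3)1 2/2 satisfied
(3,5)1 2/2 satisfied
(4,0)1 1/1 satisfied
(4,4)1 1/1 satisfied
(4,5)1 3/3 satisfied
(4,6)1 1/1 satisfied
All meet the threshold, so the configuration is stable.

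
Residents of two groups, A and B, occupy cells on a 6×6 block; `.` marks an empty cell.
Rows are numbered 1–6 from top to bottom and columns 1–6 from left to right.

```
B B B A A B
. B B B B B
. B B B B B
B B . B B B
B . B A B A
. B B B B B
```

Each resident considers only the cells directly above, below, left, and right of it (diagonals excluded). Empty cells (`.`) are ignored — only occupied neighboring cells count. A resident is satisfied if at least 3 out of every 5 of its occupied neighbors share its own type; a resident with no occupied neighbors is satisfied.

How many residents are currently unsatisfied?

8

Row 1: (1,1)B 1/1 satisfied · (1,2)B 3/3 satisfied · (1,3)B 2/3 satisfied · (1,4)A 1/3 not · (1,5)A 1/3 not · (1,6)B 1/2 not
Row 2: (2,2)B 3/3 satisfied · (2,3)B 4/4 satisfied · (2,4)B 3/4 satisfied · (2,5)B 3/4 satisfied · (2,6)B 3/3 satisfied
Row 3: (3,2)B 3/3 satisfied · (3,3)B 3/3 satisfied · (3,4)B 4/4 satisfied · (3,5)B 4/4 satisfied · (3,6)B 3/3 satisfied
Row 4: (4,1)B 2/2 satisfied · (4,2)B 2/2 satisfied · (4,4)B 2/3 satisfied · (4,5)B 4/4 satisfied · (4,6)B 2/3 satisfied
Row 5: (5,1)B 1/1 satisfied · (5,3)B 1/2 not · (5,4)A 0/4 not · (5,5)B 2/4 not · (5,6)A 0/3 not
Row 6: (6,2)B 1/1 satisfied · (6,3)B 3/3 satisfied · (6,4)B 2/3 satisfied · (6,5)B 3/3 satisfied · (6,6)B 1/2 not
Unsatisfied: (1,4), (1,5), (1,6), (5,3), (5,4), (5,5), (5,6), (6,6) — 8 in total.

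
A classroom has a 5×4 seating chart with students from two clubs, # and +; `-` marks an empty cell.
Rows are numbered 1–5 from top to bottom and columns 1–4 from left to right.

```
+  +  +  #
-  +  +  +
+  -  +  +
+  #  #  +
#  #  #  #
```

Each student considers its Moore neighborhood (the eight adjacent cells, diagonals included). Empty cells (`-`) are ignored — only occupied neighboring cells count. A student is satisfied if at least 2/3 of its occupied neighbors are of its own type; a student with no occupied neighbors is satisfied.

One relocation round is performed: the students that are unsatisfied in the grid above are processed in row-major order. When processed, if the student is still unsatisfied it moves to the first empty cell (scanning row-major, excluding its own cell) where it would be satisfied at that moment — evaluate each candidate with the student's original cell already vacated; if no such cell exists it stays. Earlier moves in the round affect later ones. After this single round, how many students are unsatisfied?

4

Initially unsatisfied (in order): (1,4), (4,1), (4,2), (4,3), (4,4).
  (1,4): no empty cell satisfies it; stays.
  (4,1) → (2,1).
  (4,2): now satisfied by earlier moves; stays.
  (4,3) → (4,1).
  (4,4) → (3,2).
Resulting grid:
+ + + #
+ + + +
+ + + +
# # - -
# # # #
Unsatisfied now: (1,4), (3,1), (4,1), (4,2).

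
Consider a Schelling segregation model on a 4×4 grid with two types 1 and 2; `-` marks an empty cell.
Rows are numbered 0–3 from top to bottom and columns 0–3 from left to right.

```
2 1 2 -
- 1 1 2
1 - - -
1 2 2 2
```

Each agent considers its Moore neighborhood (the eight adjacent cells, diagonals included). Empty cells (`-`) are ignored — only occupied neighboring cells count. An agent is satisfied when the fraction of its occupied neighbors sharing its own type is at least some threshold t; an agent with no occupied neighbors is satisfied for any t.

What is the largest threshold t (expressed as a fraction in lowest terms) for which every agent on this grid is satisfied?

0/1

(0,0)2 0/2
(0,1)1 2/4
(0,2)2 1/4
(1,1)1 3/5
(1,2)1 2/4
(1,3)2 1/2
(2,0)1 2/3
(3,0)1 1/2
(3,1)2 1/3
(3,2)2 2/2
(3,3)2 1/1
The smallest same-type fraction is 0/2 at (0,0), which reduces to 0/1. Any threshold above that leaves this agent unsatisfied.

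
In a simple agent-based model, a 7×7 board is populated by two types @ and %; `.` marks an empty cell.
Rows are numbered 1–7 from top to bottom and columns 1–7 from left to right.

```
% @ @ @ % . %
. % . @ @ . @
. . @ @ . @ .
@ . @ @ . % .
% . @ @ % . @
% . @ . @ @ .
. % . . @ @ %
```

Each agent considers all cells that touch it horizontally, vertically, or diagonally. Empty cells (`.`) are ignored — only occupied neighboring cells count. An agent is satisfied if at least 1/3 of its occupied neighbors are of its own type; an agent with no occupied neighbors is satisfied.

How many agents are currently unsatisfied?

6

Row 1: (1,1)% 1/2 ok · (1,2)@ 1/3 ok · (1,3)@ 3/4 ok · (1,4)@ 3/4 ok · (1,5)% 0/3 unhappy · (1,7)% 0/1 unhappy
Row 2: (2,2)% 1/4 unhappy · (2,4)@ 5/6 ok · (2,5)@ 4/5 ok · (2,7)@ 1/2 ok
Row 3: (3,3)@ 4/5 ok · (3,4)@ 5/5 ok · (3,6)@ 2/3 ok
Row 4: (4,1)@ 0/1 unhappy · (4,3)@ 5/5 ok · (4,4)@ 5/6 ok · (4,6)% 1/3 ok
Row 5: (5,1)% 1/2 ok · (5,3)@ 4/4 ok · (5,4)@ 5/6 ok · (5,5)% 1/5 unhappy · (5,7)@ 1/2 ok
Row 6: (6,1)% 2/2 ok · (6,3)@ 2/3 ok · (6,5)@ 4/5 ok · (6,6)@ 4/6 ok
Row 7: (7,2)% 1/2 ok · (7,5)@ 3/3 ok · (7,6)@ 3/4 ok · (7,7)% 0/2 unhappy
Unsatisfied: (1,5), (1,7), (2,2), (4,1), (5,5), (7,7) — 6 in total.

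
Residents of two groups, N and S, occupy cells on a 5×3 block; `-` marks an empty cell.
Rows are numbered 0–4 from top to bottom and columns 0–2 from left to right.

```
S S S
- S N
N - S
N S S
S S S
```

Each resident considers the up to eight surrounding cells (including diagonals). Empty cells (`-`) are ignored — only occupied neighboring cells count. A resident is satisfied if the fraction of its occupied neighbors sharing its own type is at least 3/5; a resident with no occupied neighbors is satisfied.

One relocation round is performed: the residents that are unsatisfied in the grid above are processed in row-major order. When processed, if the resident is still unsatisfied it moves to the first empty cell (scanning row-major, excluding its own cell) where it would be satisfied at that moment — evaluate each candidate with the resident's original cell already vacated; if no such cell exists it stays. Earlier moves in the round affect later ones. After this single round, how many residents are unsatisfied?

Initially unsatisfied (in order): (1,2), (2,0), (3,0).
  (1,2): no empty cell satisfies it; stays.
  (2,0): no empty cell satisfies it; stays.
  (3,0): no empty cell satisfies it; stays.
Resulting grid:
S S S
- S N
N - S
N S S
S S S
Unsatisfied now: (1,2), (2,0), (3,0).

3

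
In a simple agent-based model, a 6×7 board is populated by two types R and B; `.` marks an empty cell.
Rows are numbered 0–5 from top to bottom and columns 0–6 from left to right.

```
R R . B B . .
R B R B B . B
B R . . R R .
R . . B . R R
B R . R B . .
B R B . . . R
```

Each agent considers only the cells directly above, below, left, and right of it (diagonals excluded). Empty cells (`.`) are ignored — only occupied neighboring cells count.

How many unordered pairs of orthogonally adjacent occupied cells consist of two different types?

15

Scan each occupied cell's neighbors to the right and below so each pair is counted once.
Row 0: R(0,0)–R(0,1)= R(0,0)–R(1,0)= R(0,1)–B(1,1)≠ B(0,3)–B(0,4)= B(0,3)–B(1,3)= B(0,4)–B(1,4)=  → 1/6 unlike.
Row 1: R(1,0)–B(1,1)≠ R(1,0)–B(2,0)≠ B(1,1)–R(1,2)≠ B(1,1)–R(2,1)≠ R(1,2)–B(1,3)≠ B(1,3)–B(1,4)= B(1,4)–R(2,4)≠  → 6/7 unlike.
Row 2: B(2,0)–R(2,1)≠ B(2,0)–R(3,0)≠ R(2,4)–R(2,5)= R(2,5)–R(3,5)=  → 2/4 unlike.
Row 3: R(3,0)–B(4,0)≠ B(3,3)–R(4,3)≠ R(3,5)–R(3,6)=  → 2/3 unlike.
Row 4: B(4,0)–R(4,1)≠ B(4,0)–B(5,0)= R(4,1)–R(5,1)= R(4,3)–B(4,4)≠  → 2/4 unlike.
Row 5: B(5,0)–R(5,1)≠ R(5,1)–B(5,2)≠  → 2/2 unlike.
Total adjacent occupied pairs: 26; unlike-type pairs: 15.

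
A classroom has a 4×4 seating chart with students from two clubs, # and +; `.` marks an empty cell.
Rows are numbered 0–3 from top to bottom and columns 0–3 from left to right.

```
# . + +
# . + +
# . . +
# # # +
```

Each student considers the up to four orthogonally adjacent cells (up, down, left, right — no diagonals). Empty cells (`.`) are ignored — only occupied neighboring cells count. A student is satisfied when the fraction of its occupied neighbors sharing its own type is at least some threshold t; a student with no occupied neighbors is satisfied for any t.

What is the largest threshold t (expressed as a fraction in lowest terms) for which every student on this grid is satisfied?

1/2

(0,0)# 1/1
(0,2)+ 2/2
(0,3)+ 2/2
(1,0)# 2/2
(1,2)+ 2/2
(1,3)+ 3/3
(2,0)# 2/2
(2,3)+ 2/2
(3,0)# 2/2
(3,1)# 2/2
(3,2)# 1/2
(3,3)+ 1/2
The smallest same-type fraction is 1/2 at (3,2), which reduces to 1/2. Any threshold above that leaves this student unsatisfied.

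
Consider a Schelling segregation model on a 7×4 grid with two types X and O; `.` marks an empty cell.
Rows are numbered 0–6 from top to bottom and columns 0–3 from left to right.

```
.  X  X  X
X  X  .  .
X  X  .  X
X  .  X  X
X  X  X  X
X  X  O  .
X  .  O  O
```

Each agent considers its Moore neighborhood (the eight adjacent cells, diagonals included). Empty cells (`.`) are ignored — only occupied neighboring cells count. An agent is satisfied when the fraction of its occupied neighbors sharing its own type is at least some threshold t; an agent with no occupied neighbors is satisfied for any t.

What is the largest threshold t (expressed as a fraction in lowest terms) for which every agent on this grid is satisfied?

1/3

(0,1)X 3/3
(0,2)X 3/3
(0,3)X 1/1
(1,0)X 4/4
(1,1)X 5/5
(2,0)X 4/4
(2,1)X 5/5
(2,3)X 2/2
(3,0)X 4/4
(3,2)X 6/6
(3,3)X 4/4
(4,0)X 4/4
(4,1)X 6/7
(4,2)X 5/6
(4,3)X 3/4
(5,0)X 4/4
(5,1)X 5/7
(5,2)O 2/6
(6,0)X 2/2
(6,2)O 2/3
(6,3)O 2/2
The smallest same-type fraction is 2/6 at (5,2), which reduces to 1/3. Any threshold above that leaves this agent unsatisfied.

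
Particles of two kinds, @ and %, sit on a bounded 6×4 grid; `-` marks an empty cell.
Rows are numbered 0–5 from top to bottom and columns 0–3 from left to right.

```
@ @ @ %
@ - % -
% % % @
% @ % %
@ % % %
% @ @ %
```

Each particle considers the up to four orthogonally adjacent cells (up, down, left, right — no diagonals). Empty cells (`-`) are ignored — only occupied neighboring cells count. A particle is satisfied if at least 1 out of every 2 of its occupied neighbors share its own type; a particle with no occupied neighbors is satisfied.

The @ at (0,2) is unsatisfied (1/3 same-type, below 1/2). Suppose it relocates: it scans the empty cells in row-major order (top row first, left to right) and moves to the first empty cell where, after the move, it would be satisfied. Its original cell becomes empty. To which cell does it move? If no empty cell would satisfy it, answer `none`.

(1,1)

Vacating (0,2). Empty cells in order:
  (1,1): 2/4 same-type → satisfied — stop here.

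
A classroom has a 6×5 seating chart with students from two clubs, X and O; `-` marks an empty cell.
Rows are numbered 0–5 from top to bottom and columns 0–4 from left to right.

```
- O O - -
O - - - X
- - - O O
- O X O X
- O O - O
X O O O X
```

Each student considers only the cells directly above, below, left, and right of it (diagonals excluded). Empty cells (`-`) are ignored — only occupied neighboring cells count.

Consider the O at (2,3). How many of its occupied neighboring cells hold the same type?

2

Occupied neighbors of (2,3): (3,3)=O, (2,4)=O.
Same type (O): 2 of 2.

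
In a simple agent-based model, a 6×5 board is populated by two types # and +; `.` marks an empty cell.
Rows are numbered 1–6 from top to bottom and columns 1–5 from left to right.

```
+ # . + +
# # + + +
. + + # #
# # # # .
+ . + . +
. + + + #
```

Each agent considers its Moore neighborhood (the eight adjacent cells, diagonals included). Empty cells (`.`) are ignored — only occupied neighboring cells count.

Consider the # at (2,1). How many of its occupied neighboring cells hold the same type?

2

Occupied neighbors of (2,1): (1,1)=+, (1,2)=#, (2,2)=#, (3,2)=+.
Same type (#): 2 of 4.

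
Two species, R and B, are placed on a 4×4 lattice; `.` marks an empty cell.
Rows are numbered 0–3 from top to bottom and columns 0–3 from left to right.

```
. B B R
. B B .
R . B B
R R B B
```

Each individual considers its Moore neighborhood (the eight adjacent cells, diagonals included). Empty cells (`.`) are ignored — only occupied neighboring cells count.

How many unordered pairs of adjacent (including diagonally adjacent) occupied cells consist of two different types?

Scan each occupied cell's neighbors to the right and below (and the two forward diagonals) so each pair is counted once.
Row 0: B(0,1)–B(0,2)= B(0,1)–B(1,1)= B(0,1)–B(1,2)= B(0,2)–R(0,3)≠ B(0,2)–B(1,2)= B(0,2)–B(1,1)= R(0,3)–B(1,2)≠  → 2/7 unlike.
Row 1: B(1,1)–B(1,2)= B(1,1)–B(2,2)= B(1,1)–R(2,0)≠ B(1,2)–B(2,2)= B(1,2)–B(2,3)=  → 1/5 unlike.
Row 2: R(2,0)–R(3,0)= R(2,0)–R(3,1)= B(2,2)–B(2,3)= B(2,2)–B(3,2)= B(2,2)–B(3,3)= B(2,2)–R(3,1)≠ B(2,3)–B(3,3)= B(2,3)–B(3,2)=  → 1/8 unlike.
Row 3: R(3,0)–R(3,1)= R(3,1)–B(3,2)≠ B(3,2)–B(3,3)=  → 1/3 unlike.
Total adjacent occupied pairs: 23; unlike-type pairs: 5.

5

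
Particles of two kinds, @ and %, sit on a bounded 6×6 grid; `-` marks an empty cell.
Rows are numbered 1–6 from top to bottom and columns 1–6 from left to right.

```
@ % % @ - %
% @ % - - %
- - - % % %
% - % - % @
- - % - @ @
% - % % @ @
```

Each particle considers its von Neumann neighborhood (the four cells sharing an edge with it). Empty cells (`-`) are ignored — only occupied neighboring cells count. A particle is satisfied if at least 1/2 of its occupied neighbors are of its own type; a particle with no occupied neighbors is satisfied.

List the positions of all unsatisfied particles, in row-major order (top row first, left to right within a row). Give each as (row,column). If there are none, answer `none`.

(1,1), (1,2), (1,4), (2,1), (2,2), (4,5), (4,6)

Row 1: (1,1)@ 0/2 unhappy · (1,2)% 1/3 unhappy · (1,3)% 2/3 ok · (1,4)@ 0/1 unhappy · (1,6)% 1/1 ok
Row 2: (2,1)% 0/2 unhappy · (2,2)@ 0/3 unhappy · (2,3)% 1/2 ok · (2,6)% 2/2 ok
Row 3: (3,4)% 1/1 ok · (3,5)% 3/3 ok · (3,6)% 2/3 ok
Row 4: (4,1)% 0/0 ok · (4,3)% 1/1 ok · (4,5)% 1/3 unhappy · (4,6)@ 1/3 unhappy
Row 5: (5,3)% 2/2 ok · (5,5)@ 2/3 ok · (5,6)@ 3/3 ok
Row 6: (6,1)% 0/0 ok · (6,3)% 2/2 ok · (6,4)% 1/2 ok · (6,5)@ 2/3 ok · (6,6)@ 2/2 ok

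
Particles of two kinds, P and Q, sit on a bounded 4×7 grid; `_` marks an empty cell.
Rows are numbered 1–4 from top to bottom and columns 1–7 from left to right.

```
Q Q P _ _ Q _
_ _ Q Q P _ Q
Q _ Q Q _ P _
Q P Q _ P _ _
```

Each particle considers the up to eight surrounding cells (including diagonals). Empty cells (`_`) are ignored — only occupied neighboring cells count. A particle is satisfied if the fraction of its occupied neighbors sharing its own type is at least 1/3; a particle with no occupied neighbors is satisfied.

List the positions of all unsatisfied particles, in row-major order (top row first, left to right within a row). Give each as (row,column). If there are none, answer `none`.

(1,3), (2,5), (4,2)

(1,1)Q 1/1 satisfied
(1,2)Q 2/3 satisfied
(1,3)P 0/3 not
(1,6)Q 1/2 satisfied
(2,3)Q 4/5 satisfied
(2,4)Q 3/5 satisfied
(2,5)P 1/4 not
(2,7)Q 1/2 satisfied
(3,1)Q 1/2 satisfied
(3,3)Q 4/5 satisfied
(3,4)Q 4/6 satisfied
(3,6)P 2/3 satisfied
(4,1)Q 1/2 satisfied
(4,2)P 0/4 not
(4,3)Q 2/3 satisfied
(4,5)P 1/2 satisfied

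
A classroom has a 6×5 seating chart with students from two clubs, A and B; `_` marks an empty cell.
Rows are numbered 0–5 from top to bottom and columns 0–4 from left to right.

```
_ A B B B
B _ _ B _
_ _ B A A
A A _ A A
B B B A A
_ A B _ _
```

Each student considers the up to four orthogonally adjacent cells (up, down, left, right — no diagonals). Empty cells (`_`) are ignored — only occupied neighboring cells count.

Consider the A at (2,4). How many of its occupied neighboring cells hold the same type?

2

Occupied neighbors of (2,4): (3,4)=A, (2,3)=A.
Same type (A): 2 of 2.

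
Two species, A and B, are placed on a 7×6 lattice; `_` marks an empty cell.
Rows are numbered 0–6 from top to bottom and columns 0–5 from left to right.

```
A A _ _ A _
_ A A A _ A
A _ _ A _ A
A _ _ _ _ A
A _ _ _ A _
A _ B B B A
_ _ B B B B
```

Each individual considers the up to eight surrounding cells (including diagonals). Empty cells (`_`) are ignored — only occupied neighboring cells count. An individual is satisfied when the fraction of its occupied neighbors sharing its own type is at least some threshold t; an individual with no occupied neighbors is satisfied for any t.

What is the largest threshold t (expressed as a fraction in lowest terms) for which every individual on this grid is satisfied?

1/4

(0,0)A 2/2
(0,1)A 3/3
(0,4)A 2/2
(1,1)A 4/4
(1,2)A 4/4
(1,3)A 3/3
(1,5)A 2/2
(2,0)A 2/2
(2,3)A 2/2
(2,5)A 2/2
(3,0)A 2/2
(3,5)A 2/2
(4,0)A 2/2
(4,4)A 2/4
(5,0)A 1/1
(5,2)B 3/3
(5,3)B 5/6
(5,4)B 4/6
(5,5)A 1/4
(6,2)B 3/3
(6,3)B 5/5
(6,4)B 4/5
(6,5)B 2/3
The smallest same-type fraction is 1/4 at (5,5), which reduces to 1/4. Any threshold above that leaves this individual unsatisfied.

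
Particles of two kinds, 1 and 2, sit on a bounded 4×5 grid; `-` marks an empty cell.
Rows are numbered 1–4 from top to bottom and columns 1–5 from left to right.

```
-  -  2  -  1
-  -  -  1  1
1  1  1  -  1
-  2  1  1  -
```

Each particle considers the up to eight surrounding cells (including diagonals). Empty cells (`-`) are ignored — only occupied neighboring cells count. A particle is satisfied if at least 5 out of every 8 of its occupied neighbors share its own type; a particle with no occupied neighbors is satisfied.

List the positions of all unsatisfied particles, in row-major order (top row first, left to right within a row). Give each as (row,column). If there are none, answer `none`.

(1,3)2 0/1 ✗
(1,5)1 2/2 ✓
(2,4)1 4/5 ✓
(2,5)1 3/3 ✓
(3,1)1 1/2 ✗
(3,2)1 3/4 ✓
(3,3)1 4/5 ✓
(3,5)1 3/3 ✓
(4,2)2 0/4 ✗
(4,3)1 3/4 ✓
(4,4)1 3/3 ✓

(1,3), (3,1), (4,2)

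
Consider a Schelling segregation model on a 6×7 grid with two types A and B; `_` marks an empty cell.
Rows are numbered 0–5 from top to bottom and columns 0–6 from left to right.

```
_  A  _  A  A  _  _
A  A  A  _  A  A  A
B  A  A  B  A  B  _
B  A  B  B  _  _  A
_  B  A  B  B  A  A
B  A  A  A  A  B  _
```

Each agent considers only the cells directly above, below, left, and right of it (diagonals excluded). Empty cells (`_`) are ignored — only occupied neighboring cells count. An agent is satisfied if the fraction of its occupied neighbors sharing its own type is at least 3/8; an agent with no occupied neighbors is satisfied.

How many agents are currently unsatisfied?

14

(0,1)A 1/1 ok
(0,3)A 1/1 ok
(0,4)A 2/2 ok
(1,0)A 1/2 ok
(1,1)A 4/4 ok
(1,2)A 2/2 ok
(1,4)A 3/3 ok
(1,5)A 2/3 ok
(1,6)A 1/1 ok
(2,0)B 1/3 unhappy
(2,1)A 3/4 ok
(2,2)A 2/4 ok
(2,3)B 1/3 unhappy
(2,4)A 1/3 unhappy
(2,5)B 0/2 unhappy
(3,0)B 1/2 ok
(3,1)A 1/4 unhappy
(3,2)B 1/4 unhappy
(3,3)B 3/3 ok
(3,6)A 1/1 ok
(4,1)B 0/3 unhappy
(4,2)A 1/4 unhappy
(4,3)B 2/4 ok
(4,4)B 1/3 unhappy
(4,5)A 1/3 unhappy
(4,6)A 2/2 ok
(5,0)B 0/1 unhappy
(5,1)A 1/3 unhappy
(5,2)A 3/3 ok
(5,3)A 2/3 ok
(5,4)A 1/3 unhappy
(5,5)B 0/2 unhappy
Unsatisfied: (2,0), (2,3), (2,4), (2,5), (3,1), (3,2), (4,1), (4,2), (4,4), (4,5), (5,0), (5,1), (5,4), (5,5) — 14 in total.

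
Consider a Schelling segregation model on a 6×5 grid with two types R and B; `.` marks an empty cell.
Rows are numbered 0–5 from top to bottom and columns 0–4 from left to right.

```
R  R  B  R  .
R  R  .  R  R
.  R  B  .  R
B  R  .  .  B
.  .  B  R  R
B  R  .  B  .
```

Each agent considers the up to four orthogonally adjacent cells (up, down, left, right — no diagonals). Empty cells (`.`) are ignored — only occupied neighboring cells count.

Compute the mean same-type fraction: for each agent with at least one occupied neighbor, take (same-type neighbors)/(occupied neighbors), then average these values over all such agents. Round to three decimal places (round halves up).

Row 0: (0,0)R 2/2 · (0,1)R 2/3 · (0,2)B 0/2 · (0,3)R 1/2
Row 1: (1,0)R 2/2 · (1,1)R 3/3 · (1,3)R 2/2 · (1,4)R 2/2
Row 2: (2,1)R 2/3 · (2,2)B 0/1 · (2,4)R 1/2
Row 3: (3,0)B 0/1 · (3,1)R 1/2 · (3,4)B 0/2
Row 4: (4,2)B 0/1 · (4,3)R 1/3 · (4,4)R 1/2
Row 5: (5,0)B 0/1 · (5,1)R 0/1 · (5,3)B 0/1
Sum over 20 agents: 2/2 + 2/3 + 0/2 + 1/2 + 2/2 + 3/3 + 2/2 + 2/2 + 2/3 + 0/1 + 1/2 + 0/1 + 1/2 + 0/2 + 0/1 + 1/3 + 1/2 + 0/1 + 0/1 + 0/1 = 26/3; mean = 26/3 ÷ 20 = 13/30 = 0.433333… → 0.433.

0.433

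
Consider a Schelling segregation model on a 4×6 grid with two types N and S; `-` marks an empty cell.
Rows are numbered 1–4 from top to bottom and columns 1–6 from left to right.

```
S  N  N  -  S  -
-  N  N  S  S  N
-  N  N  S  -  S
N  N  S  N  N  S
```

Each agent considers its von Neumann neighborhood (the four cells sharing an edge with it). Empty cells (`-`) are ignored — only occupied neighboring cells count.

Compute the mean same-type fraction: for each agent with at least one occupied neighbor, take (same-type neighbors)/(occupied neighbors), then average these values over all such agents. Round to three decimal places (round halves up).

0.583

(1,1)S 0/1
(1,2)N 2/3
(1,3)N 2/2
(1,5)S 1/1
(2,2)N 3/3
(2,3)N 3/4
(2,4)S 2/3
(2,5)S 2/3
(2,6)N 0/2
(3,2)N 3/3
(3,3)N 2/4
(3,4)S 1/3
(3,6)S 1/2
(4,1)N 1/1
(4,2)N 2/3
(4,3)S 0/3
(4,4)N 1/3
(4,5)N 1/2
(4,6)S 1/2
Sum over 19 agents: 0/1 + 2/3 + 2/2 + 1/1 + 3/3 + 3/4 + 2/3 + 2/3 + 0/2 + 3/3 + 2/4 + 1/3 + 1/2 + 1/1 + 2/3 + 0/3 + 1/3 + 1/2 + 1/2 = 133/12; mean = 133/12 ÷ 19 = 7/12 = 0.583333… → 0.583.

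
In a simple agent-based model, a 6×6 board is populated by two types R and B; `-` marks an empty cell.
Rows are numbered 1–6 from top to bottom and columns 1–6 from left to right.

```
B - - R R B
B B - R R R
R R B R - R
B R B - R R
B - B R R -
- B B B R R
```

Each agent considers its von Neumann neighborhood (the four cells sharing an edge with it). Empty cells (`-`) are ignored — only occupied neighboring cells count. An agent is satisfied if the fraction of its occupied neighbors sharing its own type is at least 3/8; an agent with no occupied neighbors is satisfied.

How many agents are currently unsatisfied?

7

(1,1)B 1/1 satisfied
(1,4)R 2/2 satisfied
(1,5)R 2/3 satisfied
(1,6)B 0/2 not
(2,1)B 2/3 satisfied
(2,2)B 1/2 satisfied
(2,4)R 3/3 satisfied
(2,5)R 3/3 satisfied
(2,6)R 2/3 satisfied
(3,1)R 1/3 not
(3,2)R 2/4 satisfied
(3,3)B 1/3 not
(3,4)R 1/2 satisfied
(3,6)R 2/2 satisfied
(4,1)B 1/3 not
(4,2)R 1/3 not
(4,3)B 2/3 satisfied
(4,5)R 2/2 satisfied
(4,6)R 2/2 satisfied
(5,1)B 1/1 satisfied
(5,3)B 2/3 satisfied
(5,4)R 1/3 not
(5,5)R 3/3 satisfied
(6,2)B 1/1 satisfied
(6,3)B 3/3 satisfied
(6,4)B 1/3 not
(6,5)R 2/3 satisfied
(6,6)R 1/1 satisfied
Unsatisfied: (1,6), (3,1), (3,3), (4,1), (4,2), (5,4), (6,4) — 7 in total.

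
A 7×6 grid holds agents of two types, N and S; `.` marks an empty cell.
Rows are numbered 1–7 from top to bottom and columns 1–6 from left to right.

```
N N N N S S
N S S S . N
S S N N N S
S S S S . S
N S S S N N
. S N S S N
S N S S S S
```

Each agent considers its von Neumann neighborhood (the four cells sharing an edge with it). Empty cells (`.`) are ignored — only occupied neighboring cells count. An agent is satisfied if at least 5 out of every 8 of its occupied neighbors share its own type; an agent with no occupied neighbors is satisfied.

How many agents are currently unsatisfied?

23

Row 1: (1,1)N 2/2 ok · (1,2)N 2/3 ok · (1,3)N 2/3 ok · (1,4)N 1/3 unhappy · (1,5)S 1/2 unhappy · (1,6)S 1/2 unhappy
Row 2: (2,1)N 1/3 unhappy · (2,2)S 2/4 unhappy · (2,3)S 2/4 unhappy · (2,4)S 1/3 unhappy · (2,6)N 0/2 unhappy
Row 3: (3,1)S 2/3 ok · (3,2)S 3/4 ok · (3,3)N 1/4 unhappy · (3,4)N 2/4 unhappy · (3,5)N 1/2 unhappy · (3,6)S 1/3 unhappy
Row 4: (4,1)S 2/3 ok · (4,2)S 4/4 ok · (4,3)S 3/4 ok · (4,4)S 2/3 ok · (4,6)S 1/2 unhappy
Row 5: (5,1)N 0/2 unhappy · (5,2)S 3/4 ok · (5,3)S 3/4 ok · (5,4)S 3/4 ok · (5,5)N 1/3 unhappy · (5,6)N 2/3 ok
Row 6: (6,2)S 1/3 unhappy · (6,3)N 0/4 unhappy · (6,4)S 3/4 ok · (6,5)S 2/4 unhappy · (6,6)N 1/3 unhappy
Row 7: (7,1)S 0/1 unhappy · (7,2)N 0/3 unhappy · (7,3)S 1/3 unhappy · (7,4)S 3/3 ok · (7,5)S 3/3 ok · (7,6)S 1/2 unhappy
Unsatisfied: (1,4), (1,5), (1,6), (2,1), (2,2), (2,3), (2,4), (2,6), (3,3), (3,4), (3,5), (3,6), (4,6), (5,1), (5,5), (6,2), (6,3), (6,5), (6,6), (7,1), (7,2), (7,3), (7,6) — 23 in total.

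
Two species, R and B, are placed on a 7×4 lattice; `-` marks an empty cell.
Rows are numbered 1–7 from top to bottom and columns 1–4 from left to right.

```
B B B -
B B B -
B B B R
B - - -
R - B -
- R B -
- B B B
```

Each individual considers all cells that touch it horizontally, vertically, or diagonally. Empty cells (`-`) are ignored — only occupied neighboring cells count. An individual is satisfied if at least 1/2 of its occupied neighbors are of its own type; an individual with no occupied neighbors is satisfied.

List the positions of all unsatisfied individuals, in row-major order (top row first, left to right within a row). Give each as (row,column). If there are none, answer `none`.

(1,1)B 3/3 satisfied
(1,2)B 5/5 satisfied
(1,3)B 3/3 satisfied
(2,1)B 5/5 satisfied
(2,2)B 8/8 satisfied
(2,3)B 5/6 satisfied
(3,1)B 4/4 satisfied
(3,2)B 6/6 satisfied
(3,3)B 3/4 satisfied
(3,4)R 0/2 not
(4,1)B 2/3 satisfied
(5,1)R 1/2 satisfied
(5,3)B 1/2 satisfied
(6,2)R 1/5 not
(6,3)B 4/5 satisfied
(7,2)B 2/3 satisfied
(7,3)B 3/4 satisfied
(7,4)B 2/2 satisfied

(3,4), (6,2)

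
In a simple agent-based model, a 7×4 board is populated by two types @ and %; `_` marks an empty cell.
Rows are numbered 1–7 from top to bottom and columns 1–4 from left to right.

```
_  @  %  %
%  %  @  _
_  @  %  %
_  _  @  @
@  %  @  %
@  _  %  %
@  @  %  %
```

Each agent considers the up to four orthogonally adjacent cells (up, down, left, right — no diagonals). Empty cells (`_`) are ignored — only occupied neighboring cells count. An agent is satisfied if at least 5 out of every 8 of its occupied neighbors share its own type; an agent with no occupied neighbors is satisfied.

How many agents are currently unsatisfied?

Row 1: (1,2)@ 0/2 not · (1,3)% 1/3 not · (1,4)% 1/1 satisfied
Row 2: (2,1)% 1/1 satisfied · (2,2)% 1/4 not · (2,3)@ 0/3 not
Row 3: (3,2)@ 0/2 not · (3,3)% 1/4 not · (3,4)% 1/2 not
Row 4: (4,3)@ 2/3 satisfied · (4,4)@ 1/3 not
Row 5: (5,1)@ 1/2 not · (5,2)% 0/2 not · (5,3)@ 1/4 not · (5,4)% 1/3 not
Row 6: (6,1)@ 2/2 satisfied · (6,3)% 2/3 satisfied · (6,4)% 3/3 satisfied
Row 7: (7,1)@ 2/2 satisfied · (7,2)@ 1/2 not · (7,3)% 2/3 satisfied · (7,4)% 2/2 satisfied
Unsatisfied: (1,2), (1,3), (2,2), (2,3), (3,2), (3,3), (3,4), (4,4), (5,1), (5,2), (5,3), (5,4), (7,2) — 13 in total.

13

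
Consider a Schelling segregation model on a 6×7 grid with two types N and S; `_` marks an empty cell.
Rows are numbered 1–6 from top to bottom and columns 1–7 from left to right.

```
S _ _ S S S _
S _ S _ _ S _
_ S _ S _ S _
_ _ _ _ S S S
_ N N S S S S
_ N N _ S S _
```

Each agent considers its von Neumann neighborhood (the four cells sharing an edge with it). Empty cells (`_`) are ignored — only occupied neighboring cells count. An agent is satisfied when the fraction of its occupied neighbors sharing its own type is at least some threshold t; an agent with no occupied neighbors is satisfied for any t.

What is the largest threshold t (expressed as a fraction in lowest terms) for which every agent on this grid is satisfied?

(1,1)S 1/1
(1,4)S 1/1
(1,5)S 2/2
(1,6)S 2/2
(2,1)S 1/1
(2,3)S — no occupied neighbors
(2,6)S 2/2
(3,2)S — no occupied neighbors
(3,4)S — no occupied neighbors
(3,6)S 2/2
(4,5)S 2/2
(4,6)S 4/4
(4,7)S 2/2
(5,2)N 2/2
(5,3)N 2/3
(5,4)S 1/2
(5,5)S 4/4
(5,6)S 4/4
(5,7)S 2/2
(6,2)N 2/2
(6,3)N 2/2
(6,5)S 2/2
(6,6)S 2/2
The smallest same-type fraction is 1/2 at (5,4), which reduces to 1/2. Any threshold above that leaves this agent unsatisfied.

1/2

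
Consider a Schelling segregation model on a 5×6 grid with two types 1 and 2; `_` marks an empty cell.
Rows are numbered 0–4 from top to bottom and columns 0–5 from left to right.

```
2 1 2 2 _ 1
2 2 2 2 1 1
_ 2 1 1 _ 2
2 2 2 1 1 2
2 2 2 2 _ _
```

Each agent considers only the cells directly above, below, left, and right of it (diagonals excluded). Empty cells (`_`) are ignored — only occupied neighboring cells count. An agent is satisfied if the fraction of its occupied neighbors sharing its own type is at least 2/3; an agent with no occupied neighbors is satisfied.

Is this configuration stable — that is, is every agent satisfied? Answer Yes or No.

Row 0: (0,0)2 1/2 ✗ · (0,1)1 0/3 ✗ · (0,2)2 2/3 ✓ · (0,3)2 2/2 ✓ · (0,5)1 1/1 ✓
Row 1: (1,0)2 2/2 ✓ · (1,1)2 3/4 ✓ · (1,2)2 3/4 ✓ · (1,3)2 2/4 ✗ · (1,4)1 1/2 ✗ · (1,5)1 2/3 ✓
Row 2: (2,1)2 2/3 ✓ · (2,2)1 1/4 ✗ · (2,3)1 2/3 ✓ · (2,5)2 1/2 ✗
Row 3: (3,0)2 2/2 ✓ · (3,1)2 4/4 ✓ · (3,2)2 2/4 ✗ · (3,3)1 2/4 ✗ · (3,4)1 1/2 ✗ · (3,5)2 1/2 ✗
Row 4: (4,0)2 2/2 ✓ · (4,1)2 3/3 ✓ · (4,2)2 3/3 ✓ · (4,3)2 1/2 ✗
For instance (0,0) has only 1/2 same-type neighbors, below 2/3.

No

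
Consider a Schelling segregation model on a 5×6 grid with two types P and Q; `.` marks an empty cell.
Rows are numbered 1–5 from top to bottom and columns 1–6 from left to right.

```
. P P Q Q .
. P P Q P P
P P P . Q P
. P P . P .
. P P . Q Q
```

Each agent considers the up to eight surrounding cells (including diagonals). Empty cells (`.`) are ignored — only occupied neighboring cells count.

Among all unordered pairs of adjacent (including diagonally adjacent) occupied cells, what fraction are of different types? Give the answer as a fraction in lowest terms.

Scan each occupied cell's neighbors to the right and below (and the two forward diagonals) so each pair is counted once.
From row 1: 6 unlike of 14 pairs (running 6/14).
From row 2: 5 unlike of 15 pairs (running 11/29).
From row 3: 2 unlike of 10 pairs (running 13/39).
From row 4: 2 unlike of 7 pairs (running 15/46).
From row 5: 0 unlike of 2 pairs (running 15/48).
Total adjacent occupied pairs: 48; unlike-type pairs: 15.
15/48 reduces to 5/16.

5/16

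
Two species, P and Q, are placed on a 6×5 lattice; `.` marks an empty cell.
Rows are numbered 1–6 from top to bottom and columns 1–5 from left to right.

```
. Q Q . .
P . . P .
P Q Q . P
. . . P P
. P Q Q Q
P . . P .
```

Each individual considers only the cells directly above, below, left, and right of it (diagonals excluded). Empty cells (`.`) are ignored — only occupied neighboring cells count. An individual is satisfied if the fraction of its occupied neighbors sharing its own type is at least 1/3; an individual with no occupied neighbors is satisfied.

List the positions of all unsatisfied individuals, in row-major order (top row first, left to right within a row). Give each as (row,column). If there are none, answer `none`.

(5,2), (6,4)

Row 1: (1,2)Q 1/1 ✓ · (1,3)Q 1/1 ✓
Row 2: (2,1)P 1/1 ✓ · (2,4)P 0/0 ✓
Row 3: (3,1)P 1/2 ✓ · (3,2)Q 1/2 ✓ · (3,3)Q 1/1 ✓ · (3,5)P 1/1 ✓
Row 4: (4,4)P 1/2 ✓ · (4,5)P 2/3 ✓
Row 5: (5,2)P 0/1 ✗ · (5,3)Q 1/2 ✓ · (5,4)Q 2/4 ✓ · (5,5)Q 1/2 ✓
Row 6: (6,1)P 0/0 ✓ · (6,4)P 0/1 ✗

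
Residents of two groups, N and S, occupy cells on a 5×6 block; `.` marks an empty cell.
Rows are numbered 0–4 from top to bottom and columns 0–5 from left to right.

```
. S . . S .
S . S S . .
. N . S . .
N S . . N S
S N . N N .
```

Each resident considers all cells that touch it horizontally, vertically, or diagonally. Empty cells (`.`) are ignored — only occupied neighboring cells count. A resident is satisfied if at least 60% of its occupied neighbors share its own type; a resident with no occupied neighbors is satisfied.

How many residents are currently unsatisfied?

8

(0,1)S 2/2 ok
(0,4)S 1/1 ok
(1,0)S 1/2 unhappy
(1,2)S 3/4 ok
(1,3)S 3/3 ok
(2,1)N 1/4 unhappy
(2,3)S 2/3 ok
(3,0)N 2/4 unhappy
(3,1)S 1/4 unhappy
(3,4)N 2/4 unhappy
(3,5)S 0/2 unhappy
(4,0)S 1/3 unhappy
(4,1)N 1/3 unhappy
(4,3)N 2/2 ok
(4,4)N 2/3 ok
Unsatisfied: (1,0), (2,1), (3,0), (3,1), (3,4), (3,5), (4,0), (4,1) — 8 in total.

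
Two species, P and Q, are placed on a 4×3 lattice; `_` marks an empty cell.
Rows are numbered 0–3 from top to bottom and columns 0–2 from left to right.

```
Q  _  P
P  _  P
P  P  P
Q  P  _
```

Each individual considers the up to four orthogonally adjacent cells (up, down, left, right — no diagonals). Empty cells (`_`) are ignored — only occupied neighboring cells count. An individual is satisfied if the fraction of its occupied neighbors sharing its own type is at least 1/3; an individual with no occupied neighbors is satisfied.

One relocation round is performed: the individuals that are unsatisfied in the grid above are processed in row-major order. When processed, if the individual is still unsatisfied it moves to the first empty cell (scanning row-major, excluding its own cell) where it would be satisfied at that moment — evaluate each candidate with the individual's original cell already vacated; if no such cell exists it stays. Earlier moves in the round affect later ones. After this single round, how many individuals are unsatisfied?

Initially unsatisfied (in order): (0,0), (3,0).
  (0,0): no empty cell satisfies it; stays.
  (3,0) → (0,1).
Resulting grid:
Q Q P
P _ P
P P P
_ P _
All satisfied now.

0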